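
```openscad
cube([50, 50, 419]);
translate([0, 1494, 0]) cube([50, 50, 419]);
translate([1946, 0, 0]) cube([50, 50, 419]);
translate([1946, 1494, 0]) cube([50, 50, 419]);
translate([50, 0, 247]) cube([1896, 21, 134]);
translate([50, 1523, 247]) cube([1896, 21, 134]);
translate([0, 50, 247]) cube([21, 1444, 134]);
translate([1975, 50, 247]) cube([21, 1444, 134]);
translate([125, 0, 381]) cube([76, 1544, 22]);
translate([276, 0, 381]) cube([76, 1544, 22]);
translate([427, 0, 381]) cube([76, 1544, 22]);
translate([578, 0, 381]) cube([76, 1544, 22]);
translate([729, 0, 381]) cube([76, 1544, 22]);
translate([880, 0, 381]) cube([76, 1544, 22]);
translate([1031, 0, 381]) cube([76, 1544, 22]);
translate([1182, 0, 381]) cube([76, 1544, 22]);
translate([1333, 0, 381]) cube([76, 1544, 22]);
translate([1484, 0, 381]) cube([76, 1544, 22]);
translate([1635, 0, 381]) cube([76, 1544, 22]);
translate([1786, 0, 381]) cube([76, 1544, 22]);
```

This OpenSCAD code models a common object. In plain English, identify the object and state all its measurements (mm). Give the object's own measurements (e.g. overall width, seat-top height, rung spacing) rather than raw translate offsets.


A bed frame 1996 mm long (x) by 1544 mm wide (y). Four 50×50 mm corner posts, 419 mm tall, at the corners of the footprint. Four rails of 21 mm thickness and 134 mm height run between adjacent posts with their undersides at z = 247 mm, their outer faces flush with the outside of the frame (the two x-running rails run between the posts' inner faces; the two y-running rails run between the posts' inner faces). 12 slats, each 76 mm wide (x) and 22 mm thick, lie across the top of the two x-running rails, running the full 1544 mm width of the frame in y; along x they sit between the end posts with a 75 mm gap after the −x posts and between neighbouring slats, leaving 84 mm before the +x posts.


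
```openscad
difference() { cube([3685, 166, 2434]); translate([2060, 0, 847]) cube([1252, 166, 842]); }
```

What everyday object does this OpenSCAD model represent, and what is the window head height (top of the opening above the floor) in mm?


A wall with a window opening. The window head height is 1689 mm.

A wall with a rectangular opening subtracted — a window. Sill at z = 847, opening 842 mm tall, so the head is at 847 + 842 = 1689 mm.


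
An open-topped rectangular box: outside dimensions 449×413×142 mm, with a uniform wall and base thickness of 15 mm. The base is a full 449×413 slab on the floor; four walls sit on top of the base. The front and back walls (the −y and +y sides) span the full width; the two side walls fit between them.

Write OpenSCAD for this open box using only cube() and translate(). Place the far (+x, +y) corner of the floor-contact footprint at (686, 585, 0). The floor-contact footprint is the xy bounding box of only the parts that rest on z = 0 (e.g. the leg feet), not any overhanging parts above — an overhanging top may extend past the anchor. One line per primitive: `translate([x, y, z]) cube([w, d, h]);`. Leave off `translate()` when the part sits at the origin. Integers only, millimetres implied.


translate([237, 172, 0]) cube([449, 413, 15]);
translate([237, 172, 15]) cube([449, 15, 127]);
translate([237, 570, 15]) cube([449, 15, 127]);
translate([237, 187, 15]) cube([15, 383, 127]);
translate([671, 187, 15]) cube([15, 383, 127]);


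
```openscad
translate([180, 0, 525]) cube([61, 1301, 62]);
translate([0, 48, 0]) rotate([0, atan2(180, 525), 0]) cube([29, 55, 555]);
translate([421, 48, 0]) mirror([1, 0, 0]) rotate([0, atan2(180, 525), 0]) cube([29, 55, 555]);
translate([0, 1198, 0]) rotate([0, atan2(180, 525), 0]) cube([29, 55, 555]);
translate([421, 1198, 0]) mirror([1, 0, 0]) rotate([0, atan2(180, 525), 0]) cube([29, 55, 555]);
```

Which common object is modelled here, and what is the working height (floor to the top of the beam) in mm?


A sawhorse. The overall height is 587 mm.

A beam across two mirrored pairs of raked legs — a sawhorse. The beam's underside is at z = 525 (matching the legs' vertical rise in atan2(180, 525)) and the beam is 62 mm tall, so its top is at 525 + 62 = 587 mm. The raked legs top out at the beam's underside, so that is the highest point.


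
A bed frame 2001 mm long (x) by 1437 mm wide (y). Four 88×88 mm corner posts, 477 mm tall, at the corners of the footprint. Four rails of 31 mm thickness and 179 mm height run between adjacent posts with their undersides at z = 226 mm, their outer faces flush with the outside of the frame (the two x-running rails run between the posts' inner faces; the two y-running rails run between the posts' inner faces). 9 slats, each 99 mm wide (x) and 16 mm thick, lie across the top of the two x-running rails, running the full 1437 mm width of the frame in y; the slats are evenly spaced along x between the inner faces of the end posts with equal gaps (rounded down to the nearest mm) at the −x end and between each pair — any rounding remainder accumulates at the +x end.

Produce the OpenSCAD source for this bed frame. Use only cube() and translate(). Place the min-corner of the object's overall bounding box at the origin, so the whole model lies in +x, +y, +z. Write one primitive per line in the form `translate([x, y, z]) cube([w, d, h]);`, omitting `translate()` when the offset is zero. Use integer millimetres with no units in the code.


cube([88, 88, 477]);
translate([0, 1349, 0]) cube([88, 88, 477]);
translate([1913, 0, 0]) cube([88, 88, 477]);
translate([1913, 1349, 0]) cube([88, 88, 477]);
translate([88, 0, 226]) cube([1825, 31, 179]);
translate([88, 1406, 226]) cube([1825, 31, 179]);
translate([0, 88, 226]) cube([31, 1261, 179]);
translate([1970, 88, 226]) cube([31, 1261, 179]);
translate([181, 0, 405]) cube([99, 1437, 16]);
translate([373, 0, 405]) cube([99, 1437, 16]);
translate([565, 0, 405]) cube([99, 1437, 16]);
translate([757, 0, 405]) cube([99, 1437, 16]);
translate([949, 0, 405]) cube([99, 1437, 16]);
translate([1141, 0, 405]) cube([99, 1437, 16]);
translate([1333, 0, 405]) cube([99, 1437, 16]);
translate([1525, 0, 405]) cube([99, 1437, 16]);
translate([1717, 0, 405]) cube([99, 1437, 16]);


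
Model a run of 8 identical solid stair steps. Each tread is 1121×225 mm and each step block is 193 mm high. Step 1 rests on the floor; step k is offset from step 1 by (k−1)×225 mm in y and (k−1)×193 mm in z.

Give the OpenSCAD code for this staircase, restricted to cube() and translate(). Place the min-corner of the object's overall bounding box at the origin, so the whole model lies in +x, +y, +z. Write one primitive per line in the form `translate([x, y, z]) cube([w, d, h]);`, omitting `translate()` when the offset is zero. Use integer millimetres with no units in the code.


cube([1121, 225, 193]);
translate([0, 225, 193]) cube([1121, 225, 193]);
translate([0, 450, 386]) cube([1121, 225, 193]);
translate([0, 675, 579]) cube([1121, 225, 193]);
translate([0, 900, 772]) cube([1121, 225, 193]);
translate([0, 1125, 965]) cube([1121, 225, 193]);
translate([0, 1350, 1158]) cube([1121, 225, 193]);
translate([0, 1575, 1351]) cube([1121, 225, 193]);


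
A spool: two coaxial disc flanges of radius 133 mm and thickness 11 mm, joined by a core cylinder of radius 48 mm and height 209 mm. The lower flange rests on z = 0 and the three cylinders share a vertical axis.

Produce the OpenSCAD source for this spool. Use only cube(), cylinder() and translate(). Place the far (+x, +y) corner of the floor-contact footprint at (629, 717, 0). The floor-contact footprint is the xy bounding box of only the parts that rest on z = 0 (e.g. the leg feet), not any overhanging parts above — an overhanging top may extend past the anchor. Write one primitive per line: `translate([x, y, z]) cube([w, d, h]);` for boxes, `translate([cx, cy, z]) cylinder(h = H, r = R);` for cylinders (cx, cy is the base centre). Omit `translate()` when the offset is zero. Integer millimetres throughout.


translate([496, 584, 0]) cylinder(h = 11, r = 133);
translate([496, 584, 11]) cylinder(h = 209, r = 48);
translate([496, 584, 220]) cylinder(h = 11, r = 133);


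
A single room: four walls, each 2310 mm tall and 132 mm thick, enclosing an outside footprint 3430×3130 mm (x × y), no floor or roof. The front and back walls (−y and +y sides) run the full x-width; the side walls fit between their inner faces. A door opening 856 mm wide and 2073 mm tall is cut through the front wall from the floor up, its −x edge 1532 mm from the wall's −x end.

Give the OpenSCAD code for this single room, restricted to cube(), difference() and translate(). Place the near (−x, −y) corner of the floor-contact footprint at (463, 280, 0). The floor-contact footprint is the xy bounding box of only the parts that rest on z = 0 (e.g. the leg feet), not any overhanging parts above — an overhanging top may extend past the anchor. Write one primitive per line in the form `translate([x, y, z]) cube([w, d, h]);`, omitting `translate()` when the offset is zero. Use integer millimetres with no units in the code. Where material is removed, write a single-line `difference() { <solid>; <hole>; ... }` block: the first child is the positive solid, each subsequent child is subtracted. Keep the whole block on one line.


difference() { translate([463, 280, 0]) cube([3430, 132, 2310]); translate([1995, 280, 0]) cube([856, 132, 2073]); }
translate([463, 3278, 0]) cube([3430, 132, 2310]);
translate([463, 412, 0]) cube([132, 2866, 2310]);
translate([3761, 412, 0]) cube([132, 2866, 2310]);


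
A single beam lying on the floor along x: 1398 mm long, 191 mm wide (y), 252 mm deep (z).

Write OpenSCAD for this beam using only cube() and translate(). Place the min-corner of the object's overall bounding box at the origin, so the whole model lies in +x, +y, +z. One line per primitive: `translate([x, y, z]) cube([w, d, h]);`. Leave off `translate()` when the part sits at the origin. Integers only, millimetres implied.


cube([1398, 191, 252]);


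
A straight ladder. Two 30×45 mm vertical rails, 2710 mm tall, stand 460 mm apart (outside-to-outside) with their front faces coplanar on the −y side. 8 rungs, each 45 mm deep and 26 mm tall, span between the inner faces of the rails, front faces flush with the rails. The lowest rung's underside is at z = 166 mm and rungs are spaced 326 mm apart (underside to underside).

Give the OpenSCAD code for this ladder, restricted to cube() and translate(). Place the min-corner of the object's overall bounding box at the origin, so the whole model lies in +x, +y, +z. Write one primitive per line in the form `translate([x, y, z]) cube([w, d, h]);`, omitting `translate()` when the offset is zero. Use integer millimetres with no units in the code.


cube([30, 45, 2710]);
translate([430, 0, 0]) cube([30, 45, 2710]);
translate([30, 0, 166]) cube([400, 45, 26]);
translate([30, 0, 492]) cube([400, 45, 26]);
translate([30, 0, 818]) cube([400, 45, 26]);
translate([30, 0, 1144]) cube([400, 45, 26]);
translate([30, 0, 1470]) cube([400, 45, 26]);
translate([30, 0, 1796]) cube([400, 45, 26]);
translate([30, 0, 2122]) cube([400, 45, 26]);
translate([30, 0, 2448]) cube([400, 45, 26]);


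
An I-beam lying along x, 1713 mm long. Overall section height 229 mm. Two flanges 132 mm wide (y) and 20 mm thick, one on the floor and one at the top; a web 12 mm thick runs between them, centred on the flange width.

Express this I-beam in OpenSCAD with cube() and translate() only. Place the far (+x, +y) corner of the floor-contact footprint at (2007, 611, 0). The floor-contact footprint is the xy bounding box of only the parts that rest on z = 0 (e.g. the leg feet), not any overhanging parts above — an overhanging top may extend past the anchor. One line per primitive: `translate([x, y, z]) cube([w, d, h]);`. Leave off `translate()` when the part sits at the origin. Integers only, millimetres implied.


translate([294, 479, 0]) cube([1713, 132, 20]);
translate([294, 539, 20]) cube([1713, 12, 189]);
translate([294, 479, 209]) cube([1713, 132, 20]);


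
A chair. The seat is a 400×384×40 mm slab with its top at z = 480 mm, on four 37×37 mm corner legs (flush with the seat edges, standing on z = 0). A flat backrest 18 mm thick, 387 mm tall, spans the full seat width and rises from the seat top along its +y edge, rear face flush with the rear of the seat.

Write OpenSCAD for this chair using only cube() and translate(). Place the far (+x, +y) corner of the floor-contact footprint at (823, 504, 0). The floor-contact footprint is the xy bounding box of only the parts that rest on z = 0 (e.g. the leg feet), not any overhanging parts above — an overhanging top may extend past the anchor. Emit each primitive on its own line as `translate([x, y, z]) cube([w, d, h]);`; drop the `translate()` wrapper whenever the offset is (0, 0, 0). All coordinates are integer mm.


translate([423, 120, 440]) cube([400, 384, 40]);
translate([423, 120, 0]) cube([37, 37, 440]);
translate([786, 120, 0]) cube([37, 37, 440]);
translate([423, 467, 0]) cube([37, 37, 440]);
translate([786, 467, 0]) cube([37, 37, 440]);
translate([423, 486, 480]) cube([400, 18, 387]);


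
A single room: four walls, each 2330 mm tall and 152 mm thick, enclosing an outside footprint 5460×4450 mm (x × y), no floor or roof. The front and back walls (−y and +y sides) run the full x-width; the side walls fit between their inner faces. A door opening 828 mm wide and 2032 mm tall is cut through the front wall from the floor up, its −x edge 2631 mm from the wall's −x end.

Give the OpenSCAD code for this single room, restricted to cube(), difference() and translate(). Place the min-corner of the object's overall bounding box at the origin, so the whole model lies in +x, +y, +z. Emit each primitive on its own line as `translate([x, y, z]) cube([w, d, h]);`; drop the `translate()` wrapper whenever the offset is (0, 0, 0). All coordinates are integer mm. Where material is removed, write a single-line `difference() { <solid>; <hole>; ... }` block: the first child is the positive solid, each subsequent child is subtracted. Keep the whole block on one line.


difference() { cube([5460, 152, 2330]); translate([2631, 0, 0]) cube([828, 152, 2032]); }
translate([0, 4298, 0]) cube([5460, 152, 2330]);
translate([0, 152, 0]) cube([152, 4146, 2330]);
translate([5308, 152, 0]) cube([152, 4146, 2330]);


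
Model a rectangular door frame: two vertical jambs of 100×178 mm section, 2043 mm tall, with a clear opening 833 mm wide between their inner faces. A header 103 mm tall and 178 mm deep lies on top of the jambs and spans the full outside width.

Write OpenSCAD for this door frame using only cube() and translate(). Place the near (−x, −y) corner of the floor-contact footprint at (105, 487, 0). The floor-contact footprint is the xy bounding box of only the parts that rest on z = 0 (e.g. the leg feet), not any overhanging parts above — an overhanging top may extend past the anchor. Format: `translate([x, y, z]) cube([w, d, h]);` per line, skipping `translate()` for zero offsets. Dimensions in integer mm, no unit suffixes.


translate([105, 487, 0]) cube([100, 178, 2043]);
translate([1038, 487, 0]) cube([100, 178, 2043]);
translate([105, 487, 2043]) cube([1033, 178, 103]);


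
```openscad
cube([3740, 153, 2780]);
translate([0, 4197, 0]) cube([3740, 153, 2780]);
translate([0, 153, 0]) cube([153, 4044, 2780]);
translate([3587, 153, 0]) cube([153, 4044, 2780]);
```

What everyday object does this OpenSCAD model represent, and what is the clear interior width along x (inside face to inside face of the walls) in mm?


A house (or room) frame. The interior width is 3434 mm.

Four 2780 mm walls enclosing a rectangle with no floor or roof — a room or house frame. Outside width is 3740 mm and wall thickness is 153 mm, so the interior width is 3740 − 2 × 153 = 3434 mm.


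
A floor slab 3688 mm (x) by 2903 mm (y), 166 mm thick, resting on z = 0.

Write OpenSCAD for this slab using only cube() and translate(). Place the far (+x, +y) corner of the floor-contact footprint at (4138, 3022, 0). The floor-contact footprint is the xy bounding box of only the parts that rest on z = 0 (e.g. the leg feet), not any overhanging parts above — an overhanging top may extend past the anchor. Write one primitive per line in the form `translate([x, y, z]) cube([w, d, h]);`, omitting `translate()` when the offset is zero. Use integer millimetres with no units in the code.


translate([450, 119, 0]) cube([3688, 2903, 166]);


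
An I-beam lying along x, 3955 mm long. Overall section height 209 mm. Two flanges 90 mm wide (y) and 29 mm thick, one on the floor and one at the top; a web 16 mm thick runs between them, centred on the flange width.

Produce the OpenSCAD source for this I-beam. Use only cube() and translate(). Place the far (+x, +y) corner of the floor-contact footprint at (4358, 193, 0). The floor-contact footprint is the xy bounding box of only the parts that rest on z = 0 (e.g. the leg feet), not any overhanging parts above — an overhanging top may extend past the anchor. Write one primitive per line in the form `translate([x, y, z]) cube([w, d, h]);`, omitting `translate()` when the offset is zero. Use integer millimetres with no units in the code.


translate([403, 103, 0]) cube([3955, 90, 29]);
translate([403, 140, 29]) cube([3955, 16, 151]);
translate([403, 103, 180]) cube([3955, 90, 29]);


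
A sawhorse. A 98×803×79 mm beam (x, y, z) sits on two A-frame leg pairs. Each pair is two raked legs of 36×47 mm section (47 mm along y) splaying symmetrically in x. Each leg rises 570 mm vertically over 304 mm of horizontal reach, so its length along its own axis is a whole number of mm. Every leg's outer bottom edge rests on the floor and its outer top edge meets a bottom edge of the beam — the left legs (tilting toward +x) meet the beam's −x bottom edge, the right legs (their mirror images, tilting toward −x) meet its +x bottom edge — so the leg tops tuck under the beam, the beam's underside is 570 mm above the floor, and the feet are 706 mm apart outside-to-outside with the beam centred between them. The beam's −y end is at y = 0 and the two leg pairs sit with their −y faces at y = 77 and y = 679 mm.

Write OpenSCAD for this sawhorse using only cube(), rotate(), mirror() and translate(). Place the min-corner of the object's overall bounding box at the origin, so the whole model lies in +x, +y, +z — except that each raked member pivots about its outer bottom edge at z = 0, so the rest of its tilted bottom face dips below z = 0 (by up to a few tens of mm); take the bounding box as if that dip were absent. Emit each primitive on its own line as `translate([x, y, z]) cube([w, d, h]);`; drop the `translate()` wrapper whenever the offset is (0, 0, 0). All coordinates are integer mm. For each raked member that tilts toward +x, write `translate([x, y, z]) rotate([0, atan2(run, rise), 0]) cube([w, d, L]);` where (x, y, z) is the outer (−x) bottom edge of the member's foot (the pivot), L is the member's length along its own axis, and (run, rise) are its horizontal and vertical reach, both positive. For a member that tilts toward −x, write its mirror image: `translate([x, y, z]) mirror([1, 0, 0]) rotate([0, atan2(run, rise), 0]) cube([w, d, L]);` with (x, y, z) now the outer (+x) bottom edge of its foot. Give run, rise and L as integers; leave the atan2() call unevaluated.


translate([304, 0, 570]) cube([98, 803, 79]);
translate([0, 77, 0]) rotate([0, atan2(304, 570), 0]) cube([36, 47, 646]);
translate([706, 77, 0]) mirror([1, 0, 0]) rotate([0, atan2(304, 570), 0]) cube([36, 47, 646]);
translate([0, 679, 0]) rotate([0, atan2(304, 570), 0]) cube([36, 47, 646]);
translate([706, 679, 0]) mirror([1, 0, 0]) rotate([0, atan2(304, 570), 0]) cube([36, 47, 646]);


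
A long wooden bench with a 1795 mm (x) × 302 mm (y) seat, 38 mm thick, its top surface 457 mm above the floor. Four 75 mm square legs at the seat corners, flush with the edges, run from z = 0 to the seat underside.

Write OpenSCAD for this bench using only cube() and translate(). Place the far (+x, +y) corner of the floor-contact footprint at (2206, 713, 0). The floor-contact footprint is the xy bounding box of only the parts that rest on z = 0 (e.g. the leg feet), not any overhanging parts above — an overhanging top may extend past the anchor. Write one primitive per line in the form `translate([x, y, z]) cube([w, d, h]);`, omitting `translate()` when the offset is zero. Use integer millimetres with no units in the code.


// leg_h = 457 − 38 = 419
translate([411, 411, 419]) cube([1795, 302, 38]);
translate([411, 411, 0]) cube([75, 75, 419]);
translate([411, 638, 0]) cube([75, 75, 419]);
translate([2131, 411, 0]) cube([75, 75, 419]);
translate([2131, 638, 0]) cube([75, 75, 419]);


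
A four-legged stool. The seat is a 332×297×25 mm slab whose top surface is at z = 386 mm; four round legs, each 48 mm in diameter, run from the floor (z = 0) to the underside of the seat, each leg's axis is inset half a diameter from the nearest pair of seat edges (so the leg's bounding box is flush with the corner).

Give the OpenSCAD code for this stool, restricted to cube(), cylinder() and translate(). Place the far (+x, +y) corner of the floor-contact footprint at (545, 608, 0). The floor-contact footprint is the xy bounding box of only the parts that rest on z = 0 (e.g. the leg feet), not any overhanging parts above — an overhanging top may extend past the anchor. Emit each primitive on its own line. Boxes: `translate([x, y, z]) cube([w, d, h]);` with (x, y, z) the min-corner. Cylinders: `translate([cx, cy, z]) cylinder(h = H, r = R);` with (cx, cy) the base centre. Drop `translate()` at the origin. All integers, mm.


translate([213, 311, 361]) cube([332, 297, 25]);
translate([237, 335, 0]) cylinder(h = 361, r = 24);
translate([521, 335, 0]) cylinder(h = 361, r = 24);
translate([237, 584, 0]) cylinder(h = 361, r = 24);
translate([521, 584, 0]) cylinder(h = 361, r = 24);


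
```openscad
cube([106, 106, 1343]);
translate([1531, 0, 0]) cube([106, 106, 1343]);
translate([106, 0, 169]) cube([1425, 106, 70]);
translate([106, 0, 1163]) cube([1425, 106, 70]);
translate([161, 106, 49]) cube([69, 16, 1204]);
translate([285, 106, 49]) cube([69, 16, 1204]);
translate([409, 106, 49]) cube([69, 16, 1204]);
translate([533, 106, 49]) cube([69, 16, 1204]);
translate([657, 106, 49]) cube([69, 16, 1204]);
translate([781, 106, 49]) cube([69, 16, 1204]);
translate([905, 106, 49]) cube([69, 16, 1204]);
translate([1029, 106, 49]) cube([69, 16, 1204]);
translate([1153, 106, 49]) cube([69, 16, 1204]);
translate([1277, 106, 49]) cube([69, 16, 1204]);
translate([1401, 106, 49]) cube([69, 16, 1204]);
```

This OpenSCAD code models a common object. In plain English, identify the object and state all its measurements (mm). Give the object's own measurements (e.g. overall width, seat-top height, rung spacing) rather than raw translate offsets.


A fence section. Two 106×106 mm posts, 1343 mm tall, stand on the floor with a clear span of 1425 mm between their inner faces. Two horizontal rails of 106×70 mm section span the gap between the posts with their undersides at z = 169 mm and z = 1163 mm, flush with the posts' −y face. 11 pickets, each 69 mm wide, 16 mm thick and 1204 mm tall, are fixed to the +y face of the rails with their bottoms at z = 49 mm, spaced across the span with a 55 mm gap after the −x post and between neighbouring pickets, with 61 mm left before the +x post.


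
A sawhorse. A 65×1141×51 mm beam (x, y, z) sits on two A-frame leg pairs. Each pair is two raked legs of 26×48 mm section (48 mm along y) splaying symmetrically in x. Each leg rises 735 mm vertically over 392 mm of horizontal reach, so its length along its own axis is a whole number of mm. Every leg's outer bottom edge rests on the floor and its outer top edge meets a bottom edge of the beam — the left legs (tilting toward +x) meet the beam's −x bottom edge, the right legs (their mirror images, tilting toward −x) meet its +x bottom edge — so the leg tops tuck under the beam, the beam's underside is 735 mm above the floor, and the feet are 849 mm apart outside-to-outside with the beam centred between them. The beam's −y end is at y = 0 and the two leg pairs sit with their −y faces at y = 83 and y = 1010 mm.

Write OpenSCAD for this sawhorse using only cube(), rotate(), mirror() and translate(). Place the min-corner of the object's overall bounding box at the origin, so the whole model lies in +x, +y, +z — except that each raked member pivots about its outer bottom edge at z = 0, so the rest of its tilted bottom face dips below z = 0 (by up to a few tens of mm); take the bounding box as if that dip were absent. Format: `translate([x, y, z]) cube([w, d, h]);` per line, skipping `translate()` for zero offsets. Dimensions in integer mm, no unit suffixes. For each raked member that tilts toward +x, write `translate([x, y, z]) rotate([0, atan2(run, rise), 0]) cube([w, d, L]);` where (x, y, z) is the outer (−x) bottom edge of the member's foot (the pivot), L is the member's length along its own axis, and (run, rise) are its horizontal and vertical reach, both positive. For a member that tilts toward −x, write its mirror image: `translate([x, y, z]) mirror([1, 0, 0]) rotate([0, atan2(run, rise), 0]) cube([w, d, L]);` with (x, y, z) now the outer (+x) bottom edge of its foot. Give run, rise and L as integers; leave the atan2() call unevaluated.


translate([392, 0, 735]) cube([65, 1141, 51]);
translate([0, 83, 0]) rotate([0, atan2(392, 735), 0]) cube([26, 48, 833]);
translate([849, 83, 0]) mirror([1, 0, 0]) rotate([0, atan2(392, 735), 0]) cube([26, 48, 833]);
translate([0, 1010, 0]) rotate([0, atan2(392, 735), 0]) cube([26, 48, 833]);
translate([849, 1010, 0]) mirror([1, 0, 0]) rotate([0, atan2(392, 735), 0]) cube([26, 48, 833]);


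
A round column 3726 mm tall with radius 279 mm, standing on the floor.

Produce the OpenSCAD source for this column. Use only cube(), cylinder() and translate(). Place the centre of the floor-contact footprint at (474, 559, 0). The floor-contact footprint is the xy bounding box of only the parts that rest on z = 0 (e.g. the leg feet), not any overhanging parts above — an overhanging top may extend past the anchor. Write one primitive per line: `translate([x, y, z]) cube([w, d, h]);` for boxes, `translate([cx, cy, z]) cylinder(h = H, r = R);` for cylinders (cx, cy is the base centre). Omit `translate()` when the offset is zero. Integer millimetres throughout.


translate([474, 559, 0]) cylinder(h = 3726, r = 279);


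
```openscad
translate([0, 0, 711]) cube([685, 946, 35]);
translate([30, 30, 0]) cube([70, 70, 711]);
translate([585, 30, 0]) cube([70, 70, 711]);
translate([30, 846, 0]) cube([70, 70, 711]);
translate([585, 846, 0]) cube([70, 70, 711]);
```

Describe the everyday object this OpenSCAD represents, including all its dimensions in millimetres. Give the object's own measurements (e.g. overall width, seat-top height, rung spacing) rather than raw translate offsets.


A rectangular dining table. The top is 685×946×35 mm with its upper surface at z = 746 mm. It stands on four 70×70 mm square legs, each inset 30 mm from the nearest pair of top edges, running from the floor to the underside of the top.


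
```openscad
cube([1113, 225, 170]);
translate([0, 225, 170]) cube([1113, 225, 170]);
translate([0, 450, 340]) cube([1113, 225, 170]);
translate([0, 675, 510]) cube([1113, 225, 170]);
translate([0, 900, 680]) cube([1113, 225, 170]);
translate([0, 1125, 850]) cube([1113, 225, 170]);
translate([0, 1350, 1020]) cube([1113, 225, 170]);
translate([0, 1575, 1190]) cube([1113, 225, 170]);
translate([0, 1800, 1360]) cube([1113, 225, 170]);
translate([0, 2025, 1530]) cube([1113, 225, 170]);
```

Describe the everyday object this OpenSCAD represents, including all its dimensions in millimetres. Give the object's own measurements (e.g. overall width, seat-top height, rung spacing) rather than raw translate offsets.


A straight staircase of 10 solid steps. Each step is 1113 mm wide (x), 225 mm deep (y, the going) and 170 mm tall (the rise). The first step rests on the floor; each subsequent step sits one going further in +y and one rise higher in +z, directly behind and above the previous step with no overlap.


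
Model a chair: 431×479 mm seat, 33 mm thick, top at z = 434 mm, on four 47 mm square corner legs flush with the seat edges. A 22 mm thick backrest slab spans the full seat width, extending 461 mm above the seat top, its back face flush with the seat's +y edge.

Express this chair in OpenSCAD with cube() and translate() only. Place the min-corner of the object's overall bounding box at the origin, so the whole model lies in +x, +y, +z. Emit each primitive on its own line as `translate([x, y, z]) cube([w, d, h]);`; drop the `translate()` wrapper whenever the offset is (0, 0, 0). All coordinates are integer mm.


// leg_h = 434 - 33 = 401
translate([0, 0, 401]) cube([431, 479, 33]);
cube([47, 47, 401]);
translate([384, 0, 0]) cube([47, 47, 401]);
translate([0, 432, 0]) cube([47, 47, 401]);
translate([384, 432, 0]) cube([47, 47, 401]);
translate([0, 457, 434]) cube([431, 22, 461]);


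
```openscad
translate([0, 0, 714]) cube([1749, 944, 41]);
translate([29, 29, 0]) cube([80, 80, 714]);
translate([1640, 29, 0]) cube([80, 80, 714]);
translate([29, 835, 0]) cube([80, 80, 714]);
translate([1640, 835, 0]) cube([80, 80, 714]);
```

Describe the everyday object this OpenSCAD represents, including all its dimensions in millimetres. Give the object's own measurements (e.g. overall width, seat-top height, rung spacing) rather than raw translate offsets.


A rectangular dining table. The top is 1749×944×41 mm with its upper surface at z = 755 mm. It stands on four 80×80 mm square legs, each inset 29 mm from the nearest pair of top edges, running from the floor to the underside of the top.


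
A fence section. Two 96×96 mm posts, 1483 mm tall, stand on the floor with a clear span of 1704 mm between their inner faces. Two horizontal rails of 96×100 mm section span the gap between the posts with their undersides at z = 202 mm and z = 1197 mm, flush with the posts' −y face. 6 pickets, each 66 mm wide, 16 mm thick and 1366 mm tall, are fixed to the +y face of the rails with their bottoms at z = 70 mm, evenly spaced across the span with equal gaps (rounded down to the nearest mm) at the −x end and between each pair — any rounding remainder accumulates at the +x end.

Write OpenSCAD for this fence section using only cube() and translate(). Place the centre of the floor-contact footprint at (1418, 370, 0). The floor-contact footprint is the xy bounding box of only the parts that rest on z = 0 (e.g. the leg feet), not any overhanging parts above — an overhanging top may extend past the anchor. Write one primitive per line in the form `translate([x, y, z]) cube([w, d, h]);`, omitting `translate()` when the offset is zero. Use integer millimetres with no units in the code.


translate([470, 322, 0]) cube([96, 96, 1483]);
translate([2270, 322, 0]) cube([96, 96, 1483]);
translate([566, 322, 202]) cube([1704, 96, 100]);
translate([566, 322, 1197]) cube([1704, 96, 100]);
translate([752, 418, 70]) cube([66, 16, 1366]);
translate([1004, 418, 70]) cube([66, 16, 1366]);
translate([1256, 418, 70]) cube([66, 16, 1366]);
translate([1508, 418, 70]) cube([66, 16, 1366]);
translate([1760, 418, 70]) cube([66, 16, 1366]);
translate([2012, 418, 70]) cube([66, 16, 1366]);


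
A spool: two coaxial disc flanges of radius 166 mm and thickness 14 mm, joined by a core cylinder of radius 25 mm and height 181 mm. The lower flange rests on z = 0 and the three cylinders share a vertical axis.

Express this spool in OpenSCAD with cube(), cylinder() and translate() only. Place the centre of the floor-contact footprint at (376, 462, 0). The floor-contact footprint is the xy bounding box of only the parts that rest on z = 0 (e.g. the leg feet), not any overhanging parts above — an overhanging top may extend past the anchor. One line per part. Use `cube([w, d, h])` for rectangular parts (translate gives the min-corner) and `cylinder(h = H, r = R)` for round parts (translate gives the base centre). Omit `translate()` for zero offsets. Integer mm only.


translate([376, 462, 0]) cylinder(h = 14, r = 166);
translate([376, 462, 14]) cylinder(h = 181, r = 25);
translate([376, 462, 195]) cylinder(h = 14, r = 166);


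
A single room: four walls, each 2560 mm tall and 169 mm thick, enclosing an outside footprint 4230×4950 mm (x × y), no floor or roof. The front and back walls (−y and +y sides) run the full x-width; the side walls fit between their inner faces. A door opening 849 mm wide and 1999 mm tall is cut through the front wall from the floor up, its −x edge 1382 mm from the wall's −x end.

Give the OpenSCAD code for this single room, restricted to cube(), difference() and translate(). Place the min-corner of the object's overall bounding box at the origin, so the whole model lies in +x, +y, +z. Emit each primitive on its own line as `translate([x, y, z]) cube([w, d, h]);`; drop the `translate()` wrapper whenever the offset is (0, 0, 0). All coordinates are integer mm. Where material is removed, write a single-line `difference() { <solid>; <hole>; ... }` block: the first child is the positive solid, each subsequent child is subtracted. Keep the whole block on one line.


difference() { cube([4230, 169, 2560]); translate([1382, 0, 0]) cube([849, 169, 1999]); }
translate([0, 4781, 0]) cube([4230, 169, 2560]);
translate([0, 169, 0]) cube([169, 4612, 2560]);
translate([4061, 169, 0]) cube([169, 4612, 2560]);


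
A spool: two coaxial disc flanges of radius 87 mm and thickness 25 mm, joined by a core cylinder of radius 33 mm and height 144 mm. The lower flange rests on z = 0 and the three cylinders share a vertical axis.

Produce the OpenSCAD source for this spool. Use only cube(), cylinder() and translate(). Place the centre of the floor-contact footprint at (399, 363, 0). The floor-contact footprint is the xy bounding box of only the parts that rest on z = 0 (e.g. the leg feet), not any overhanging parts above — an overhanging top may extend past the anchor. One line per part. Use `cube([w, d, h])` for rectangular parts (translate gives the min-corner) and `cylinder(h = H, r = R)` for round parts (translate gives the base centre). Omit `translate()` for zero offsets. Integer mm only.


translate([399, 363, 0]) cylinder(h = 25, r = 87);
translate([399, 363, 25]) cylinder(h = 144, r = 33);
translate([399, 363, 169]) cylinder(h = 25, r = 87);


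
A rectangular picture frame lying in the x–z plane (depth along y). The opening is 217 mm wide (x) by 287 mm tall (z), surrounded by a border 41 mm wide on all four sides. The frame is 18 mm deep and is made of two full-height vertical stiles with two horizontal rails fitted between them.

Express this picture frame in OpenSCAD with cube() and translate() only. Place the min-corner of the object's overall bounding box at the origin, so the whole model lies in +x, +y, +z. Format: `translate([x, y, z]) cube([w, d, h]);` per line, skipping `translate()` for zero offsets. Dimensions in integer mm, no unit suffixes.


cube([41, 18, 369]);
translate([258, 0, 0]) cube([41, 18, 369]);
translate([41, 0, 0]) cube([217, 18, 41]);
translate([41, 0, 328]) cube([217, 18, 41]);


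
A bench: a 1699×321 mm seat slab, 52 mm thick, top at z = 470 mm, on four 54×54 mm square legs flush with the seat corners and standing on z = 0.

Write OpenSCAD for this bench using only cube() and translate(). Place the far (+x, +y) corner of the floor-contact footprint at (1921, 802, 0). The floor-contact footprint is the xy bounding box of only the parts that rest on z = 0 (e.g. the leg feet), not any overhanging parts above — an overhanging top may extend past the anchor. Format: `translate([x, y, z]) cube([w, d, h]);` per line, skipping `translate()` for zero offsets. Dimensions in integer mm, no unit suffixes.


translate([222, 481, 418]) cube([1699, 321, 52]);
translate([222, 481, 0]) cube([54, 54, 418]);
translate([222, 748, 0]) cube([54, 54, 418]);
translate([1867, 481, 0]) cube([54, 54, 418]);
translate([1867, 748, 0]) cube([54, 54, 418]);


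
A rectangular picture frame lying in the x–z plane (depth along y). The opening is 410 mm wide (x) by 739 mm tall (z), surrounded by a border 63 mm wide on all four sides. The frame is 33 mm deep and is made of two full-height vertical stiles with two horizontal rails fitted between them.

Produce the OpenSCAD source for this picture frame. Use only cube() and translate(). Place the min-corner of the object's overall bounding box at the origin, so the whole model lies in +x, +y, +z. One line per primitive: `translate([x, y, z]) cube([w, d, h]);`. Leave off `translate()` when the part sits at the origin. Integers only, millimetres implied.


cube([63, 33, 865]);
translate([473, 0, 0]) cube([63, 33, 865]);
translate([63, 0, 0]) cube([410, 33, 63]);
translate([63, 0, 802]) cube([410, 33, 63]);


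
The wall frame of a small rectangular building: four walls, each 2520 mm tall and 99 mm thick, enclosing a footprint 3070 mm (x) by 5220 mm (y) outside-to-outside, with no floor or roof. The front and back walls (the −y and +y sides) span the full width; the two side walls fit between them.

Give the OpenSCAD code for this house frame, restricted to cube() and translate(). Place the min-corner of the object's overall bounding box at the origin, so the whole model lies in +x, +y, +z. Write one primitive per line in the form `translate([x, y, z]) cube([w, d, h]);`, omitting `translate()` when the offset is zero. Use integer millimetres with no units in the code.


cube([3070, 99, 2520]);
translate([0, 5121, 0]) cube([3070, 99, 2520]);
translate([0, 99, 0]) cube([99, 5022, 2520]);
translate([2971, 99, 0]) cube([99, 5022, 2520]);


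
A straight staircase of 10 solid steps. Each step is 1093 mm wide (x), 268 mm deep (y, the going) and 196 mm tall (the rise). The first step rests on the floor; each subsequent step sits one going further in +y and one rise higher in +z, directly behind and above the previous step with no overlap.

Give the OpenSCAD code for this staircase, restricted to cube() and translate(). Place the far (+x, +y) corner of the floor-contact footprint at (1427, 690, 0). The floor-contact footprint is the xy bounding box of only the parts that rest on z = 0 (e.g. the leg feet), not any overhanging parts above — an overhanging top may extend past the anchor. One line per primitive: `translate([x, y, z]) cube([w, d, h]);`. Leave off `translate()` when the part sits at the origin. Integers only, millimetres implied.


translate([334, 422, 0]) cube([1093, 268, 196]);
translate([334, 690, 196]) cube([1093, 268, 196]);
translate([334, 958, 392]) cube([1093, 268, 196]);
translate([334, 1226, 588]) cube([1093, 268, 196]);
translate([334, 1494, 784]) cube([1093, 268, 196]);
translate([334, 1762, 980]) cube([1093, 268, 196]);
translate([334, 2030, 1176]) cube([1093, 268, 196]);
translate([334, 2298, 1372]) cube([1093, 268, 196]);
translate([334, 2566, 1568]) cube([1093, 268, 196]);
translate([334, 2834, 1764]) cube([1093, 268, 196]);


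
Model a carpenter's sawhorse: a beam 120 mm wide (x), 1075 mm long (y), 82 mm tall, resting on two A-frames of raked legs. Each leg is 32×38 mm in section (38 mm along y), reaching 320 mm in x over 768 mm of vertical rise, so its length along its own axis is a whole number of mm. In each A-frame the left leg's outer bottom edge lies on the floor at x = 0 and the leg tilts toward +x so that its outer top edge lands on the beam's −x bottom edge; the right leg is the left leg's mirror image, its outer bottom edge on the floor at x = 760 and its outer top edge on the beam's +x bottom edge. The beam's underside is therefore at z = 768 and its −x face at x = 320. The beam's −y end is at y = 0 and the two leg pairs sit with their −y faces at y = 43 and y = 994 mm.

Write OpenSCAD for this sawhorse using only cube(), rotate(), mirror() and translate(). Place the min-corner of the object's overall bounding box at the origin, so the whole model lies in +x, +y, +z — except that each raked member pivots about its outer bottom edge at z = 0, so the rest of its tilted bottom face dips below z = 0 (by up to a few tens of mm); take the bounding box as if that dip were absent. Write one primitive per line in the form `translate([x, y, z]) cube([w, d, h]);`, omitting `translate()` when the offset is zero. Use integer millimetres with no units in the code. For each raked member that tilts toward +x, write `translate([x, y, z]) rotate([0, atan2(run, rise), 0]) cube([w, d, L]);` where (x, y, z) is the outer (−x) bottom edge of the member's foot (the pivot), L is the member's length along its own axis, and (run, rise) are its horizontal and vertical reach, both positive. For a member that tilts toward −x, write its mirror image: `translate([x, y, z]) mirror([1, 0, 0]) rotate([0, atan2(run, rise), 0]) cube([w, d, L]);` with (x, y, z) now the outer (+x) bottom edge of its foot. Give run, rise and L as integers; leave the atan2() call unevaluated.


translate([320, 0, 768]) cube([120, 1075, 82]);
translate([0, 43, 0]) rotate([0, atan2(320, 768), 0]) cube([32, 38, 832]);
translate([760, 43, 0]) mirror([1, 0, 0]) rotate([0, atan2(320, 768), 0]) cube([32, 38, 832]);
translate([0, 994, 0]) rotate([0, atan2(320, 768), 0]) cube([32, 38, 832]);
translate([760, 994, 0]) mirror([1, 0, 0]) rotate([0, atan2(320, 768), 0]) cube([32, 38, 832]);
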